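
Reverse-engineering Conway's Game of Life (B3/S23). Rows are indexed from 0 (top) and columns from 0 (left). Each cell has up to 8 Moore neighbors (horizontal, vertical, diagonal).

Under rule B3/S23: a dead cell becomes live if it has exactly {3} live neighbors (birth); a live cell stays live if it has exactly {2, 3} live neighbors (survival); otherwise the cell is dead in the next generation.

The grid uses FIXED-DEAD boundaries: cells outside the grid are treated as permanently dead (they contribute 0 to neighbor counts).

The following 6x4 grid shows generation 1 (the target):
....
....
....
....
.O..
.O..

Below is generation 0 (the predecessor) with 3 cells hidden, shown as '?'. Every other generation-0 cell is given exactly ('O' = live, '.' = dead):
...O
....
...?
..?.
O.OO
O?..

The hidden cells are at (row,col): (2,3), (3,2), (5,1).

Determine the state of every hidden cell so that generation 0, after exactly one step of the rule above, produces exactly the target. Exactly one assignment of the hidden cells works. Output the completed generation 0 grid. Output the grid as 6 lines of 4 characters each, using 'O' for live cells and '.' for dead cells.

Hidden generation-0 cells (in order): (2,3), (3,2), (5,1).
A hidden cell only influences target cells in its own 3x3 neighborhood. Try each of the 2^3 = 8 assignments, step the completed generation 0 forward once under B3/S23, and compare with the target:
  (2,3)=. (3,2)=. (5,1)=. -> step reproduces the target at every cell -> ACCEPT
  (2,3)=. (3,2)=. (5,1)=O -> step gives (4,0)='O' but target has '.' -> reject
  (2,3)=. (3,2)=O (5,1)=. -> step gives (3,1)='O' but target has '.' -> reject
  (2,3)=. (3,2)=O (5,1)=O -> step gives (3,1)='O' but target has '.' -> reject
  (2,3)=O (3,2)=. (5,1)=. -> step gives (3,2)='O' but target has '.' -> reject
  (2,3)=O (3,2)=. (5,1)=O -> step gives (3,2)='O' but target has '.' -> reject
  (2,3)=O (3,2)=O (5,1)=. -> step gives (3,1)='O' but target has '.' -> reject
  (2,3)=O (3,2)=O (5,1)=O -> step gives (3,1)='O' but target has '.' -> reject
Unique solution: (2,3)=dead, (3,2)=dead, (5,1)=dead.
Check: live-neighbor counts of every cell in the completed generation 0:
0010
0011
0000
1222
1311
1322
Applying B3/S23 to generation 0 with these counts gives:
....
....
....
....
.O..
.O..
which matches the target exactly.

Answer: ...O
....
....
....
O.OO
O...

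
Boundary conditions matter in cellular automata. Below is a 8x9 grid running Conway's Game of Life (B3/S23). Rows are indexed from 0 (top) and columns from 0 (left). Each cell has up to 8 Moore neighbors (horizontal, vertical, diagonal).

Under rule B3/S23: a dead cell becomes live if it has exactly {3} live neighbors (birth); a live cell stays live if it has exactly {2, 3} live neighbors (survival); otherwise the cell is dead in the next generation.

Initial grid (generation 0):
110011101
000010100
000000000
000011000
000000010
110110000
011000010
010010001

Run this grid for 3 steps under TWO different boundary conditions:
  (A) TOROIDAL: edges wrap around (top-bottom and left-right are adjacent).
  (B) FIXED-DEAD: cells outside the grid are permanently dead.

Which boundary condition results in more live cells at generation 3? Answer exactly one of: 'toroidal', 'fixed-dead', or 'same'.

Answer: toroidal

Derivation:
Under TOROIDAL boundary, generation 3:
010101100
100000101
000011111
000111000
101010001
101001001
001010011
111001001
Population = 32

Under FIXED-DEAD boundary, generation 3:
000001110
000010010
000101100
000111000
001010000
011010000
001100000
000000000
Population = 18

Comparison: toroidal=32, fixed-dead=18 -> toroidal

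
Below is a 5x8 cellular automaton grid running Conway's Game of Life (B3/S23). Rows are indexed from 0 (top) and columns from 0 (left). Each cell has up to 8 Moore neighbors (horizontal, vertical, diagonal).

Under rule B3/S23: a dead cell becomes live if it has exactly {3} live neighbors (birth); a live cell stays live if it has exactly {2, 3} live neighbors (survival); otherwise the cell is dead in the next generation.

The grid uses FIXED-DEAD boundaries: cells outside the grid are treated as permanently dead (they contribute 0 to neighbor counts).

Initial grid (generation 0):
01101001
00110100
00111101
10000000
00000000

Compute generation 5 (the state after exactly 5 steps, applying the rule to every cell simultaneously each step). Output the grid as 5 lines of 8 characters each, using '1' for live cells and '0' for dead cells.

Simulating step by step:
Generation 0 (given above): 13 live cells
Generation 1: 10 live cells
01101000
00000100
01100110
00011000
00000000
Generation 2: 12 live cells
00000000
00011110
00110110
00111100
00000000
Generation 3: 10 live cells
00001100
00110010
00000000
00100110
00011000
Generation 4: 16 live cells
00011100
00011100
00110110
00011100
00011100
Generation 5: 6 live cells
(generation 5 grid is the final answer)

Answer: 00010100
00000000
00100010
00000000
00010100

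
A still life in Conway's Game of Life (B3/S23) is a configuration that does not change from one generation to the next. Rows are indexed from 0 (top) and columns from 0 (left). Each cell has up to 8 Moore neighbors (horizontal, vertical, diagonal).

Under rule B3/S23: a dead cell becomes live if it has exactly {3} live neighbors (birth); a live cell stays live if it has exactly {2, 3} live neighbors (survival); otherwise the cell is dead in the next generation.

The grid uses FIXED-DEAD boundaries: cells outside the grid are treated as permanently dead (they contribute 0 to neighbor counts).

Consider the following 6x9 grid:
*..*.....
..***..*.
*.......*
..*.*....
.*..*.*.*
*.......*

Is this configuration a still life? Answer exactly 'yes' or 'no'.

Compute generation 1 and compare to generation 0 (given above):
Generation 1:
..***....
.****....
.**.*....
.*.*.*.*.
.*.*.*.*.
.......*.
Cell (0,0) differs: gen0=1 vs gen1=0 -> NOT a still life.

Answer: no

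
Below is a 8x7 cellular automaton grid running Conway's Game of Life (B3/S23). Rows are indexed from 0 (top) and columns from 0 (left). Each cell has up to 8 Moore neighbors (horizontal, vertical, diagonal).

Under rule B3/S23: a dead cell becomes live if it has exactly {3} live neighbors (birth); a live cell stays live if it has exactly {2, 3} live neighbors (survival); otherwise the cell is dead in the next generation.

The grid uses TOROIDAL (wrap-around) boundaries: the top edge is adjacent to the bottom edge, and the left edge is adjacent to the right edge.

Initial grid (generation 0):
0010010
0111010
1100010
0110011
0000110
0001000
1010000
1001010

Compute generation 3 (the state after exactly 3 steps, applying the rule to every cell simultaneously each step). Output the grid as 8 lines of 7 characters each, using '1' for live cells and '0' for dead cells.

Answer: 0000011
1010110
0010011
0100011
0110010
0110001
0110000
1110000

Derivation:
Simulating step by step:
Generation 0 (given above): 21 live cells
Generation 1: 23 live cells
0000010
1001010
0001010
0110000
0011111
0001100
0111101
0011100
Generation 2: 16 live cells
0010011
0000010
0101001
0100001
0100010
1100001
0100000
0100000
Generation 3: 23 live cells
(generation 3 grid is the final answer)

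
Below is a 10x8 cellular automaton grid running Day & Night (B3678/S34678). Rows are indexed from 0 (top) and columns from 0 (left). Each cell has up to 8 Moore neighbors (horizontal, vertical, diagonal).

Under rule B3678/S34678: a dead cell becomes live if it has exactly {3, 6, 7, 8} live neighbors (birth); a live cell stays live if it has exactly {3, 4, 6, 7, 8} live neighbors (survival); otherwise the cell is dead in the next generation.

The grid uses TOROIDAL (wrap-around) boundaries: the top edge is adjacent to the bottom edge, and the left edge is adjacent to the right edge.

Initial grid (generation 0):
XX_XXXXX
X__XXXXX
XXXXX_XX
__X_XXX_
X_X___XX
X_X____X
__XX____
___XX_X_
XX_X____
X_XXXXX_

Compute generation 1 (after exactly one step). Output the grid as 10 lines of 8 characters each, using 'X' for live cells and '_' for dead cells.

Answer: _X_XXXXX
XXXXXXXX
XXXXXXXX
_XXXX__X
X_____X_
X_X___XX
_XXXX__X
_X_XX___
_X__X_X_
_X__X_XX

Derivation:
Simulating step by step:
Generation 0 (given above): 45 live cells
Generation 1: 48 live cells
(generation 1 grid is the final answer)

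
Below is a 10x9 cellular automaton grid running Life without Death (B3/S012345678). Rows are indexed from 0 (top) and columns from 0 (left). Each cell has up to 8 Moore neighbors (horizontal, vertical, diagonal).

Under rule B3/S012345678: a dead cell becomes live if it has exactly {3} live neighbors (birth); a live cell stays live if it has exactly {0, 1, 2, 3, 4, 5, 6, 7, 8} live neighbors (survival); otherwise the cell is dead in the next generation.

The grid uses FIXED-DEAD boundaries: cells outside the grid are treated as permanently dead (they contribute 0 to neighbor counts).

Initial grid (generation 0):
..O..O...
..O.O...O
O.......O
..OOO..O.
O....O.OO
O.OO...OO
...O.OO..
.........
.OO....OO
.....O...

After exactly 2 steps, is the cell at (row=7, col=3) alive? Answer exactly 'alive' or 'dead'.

Simulating step by step:
Generation 0 (given above): 28 live cells
Generation 1: 45 live cells
..OO.O...
.OOOO...O
OOO.O..OO
.OOOO.OO.
O....O.OO
OOOO.O.OO
..OOOOOO.
..O...OO.
.OO....OO
.....O...
Generation 2: 51 live cells
.OOO.O...
OOOOOO.OO
OOO.O.OOO
.OOOO.OO.
O....O.OO
OOOO.O.OO
..OOOOOO.
..O.O.OO.
.OO....OO
.....O...

Cell (7,3) at generation 2: 0 -> dead

Answer: dead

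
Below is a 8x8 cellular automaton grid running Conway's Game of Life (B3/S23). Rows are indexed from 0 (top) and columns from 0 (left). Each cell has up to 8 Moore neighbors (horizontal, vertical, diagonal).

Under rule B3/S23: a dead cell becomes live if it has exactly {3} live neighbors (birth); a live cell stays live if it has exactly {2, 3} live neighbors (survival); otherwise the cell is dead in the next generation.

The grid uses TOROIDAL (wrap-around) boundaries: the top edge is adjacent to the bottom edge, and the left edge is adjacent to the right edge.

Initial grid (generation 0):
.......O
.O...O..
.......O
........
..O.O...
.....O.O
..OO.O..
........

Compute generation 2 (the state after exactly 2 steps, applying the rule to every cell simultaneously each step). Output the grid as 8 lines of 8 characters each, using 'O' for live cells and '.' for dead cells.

Simulating step by step:
Generation 0 (given above): 11 live cells
Generation 1: 7 live cells
........
O.....O.
........
........
........
..O..OO.
....O.O.
........
Generation 2: 3 live cells
(generation 2 grid is the final answer)

Answer: ........
........
........
........
........
.....OO.
......O.
........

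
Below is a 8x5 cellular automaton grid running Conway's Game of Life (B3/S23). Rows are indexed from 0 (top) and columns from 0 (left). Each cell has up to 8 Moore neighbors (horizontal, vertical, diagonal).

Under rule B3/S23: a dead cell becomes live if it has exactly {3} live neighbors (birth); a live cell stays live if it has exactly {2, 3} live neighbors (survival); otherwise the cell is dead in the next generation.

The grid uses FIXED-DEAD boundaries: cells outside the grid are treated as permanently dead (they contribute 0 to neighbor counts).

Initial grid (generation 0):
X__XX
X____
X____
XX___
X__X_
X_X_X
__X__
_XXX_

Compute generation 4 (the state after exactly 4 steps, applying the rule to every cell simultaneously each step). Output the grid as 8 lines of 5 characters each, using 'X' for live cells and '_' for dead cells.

Simulating step by step:
Generation 0 (given above): 16 live cells
Generation 1: 12 live cells
_____
XX___
X____
XX___
X_XX_
__X__
_____
_XXX_
Generation 2: 13 live cells
_____
XX___
_____
X_X__
X_XX_
_XXX_
_X_X_
__X__
Generation 3: 9 live cells
_____
_____
X____
__XX_
X____
X___X
_X_X_
__X__
Generation 4: 9 live cells
(generation 4 grid is the final answer)

Answer: _____
_____
_____
_X___
_X_X_
XX___
_XXX_
__X__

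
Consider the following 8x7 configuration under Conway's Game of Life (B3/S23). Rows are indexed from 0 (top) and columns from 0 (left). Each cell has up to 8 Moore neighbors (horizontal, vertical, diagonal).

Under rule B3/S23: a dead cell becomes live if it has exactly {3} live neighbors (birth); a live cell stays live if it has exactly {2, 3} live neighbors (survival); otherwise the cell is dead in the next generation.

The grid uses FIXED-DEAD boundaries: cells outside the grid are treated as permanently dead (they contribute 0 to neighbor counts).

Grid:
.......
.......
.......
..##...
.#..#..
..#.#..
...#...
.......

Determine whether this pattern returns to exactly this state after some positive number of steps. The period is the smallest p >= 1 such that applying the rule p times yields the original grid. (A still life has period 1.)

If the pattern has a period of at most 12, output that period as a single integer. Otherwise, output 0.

Answer: 1

Derivation:
Simulating and comparing each generation to the original:
Gen 0 (original, given above): 7 live cells
Gen 1: 7 live cells, MATCHES original -> period = 1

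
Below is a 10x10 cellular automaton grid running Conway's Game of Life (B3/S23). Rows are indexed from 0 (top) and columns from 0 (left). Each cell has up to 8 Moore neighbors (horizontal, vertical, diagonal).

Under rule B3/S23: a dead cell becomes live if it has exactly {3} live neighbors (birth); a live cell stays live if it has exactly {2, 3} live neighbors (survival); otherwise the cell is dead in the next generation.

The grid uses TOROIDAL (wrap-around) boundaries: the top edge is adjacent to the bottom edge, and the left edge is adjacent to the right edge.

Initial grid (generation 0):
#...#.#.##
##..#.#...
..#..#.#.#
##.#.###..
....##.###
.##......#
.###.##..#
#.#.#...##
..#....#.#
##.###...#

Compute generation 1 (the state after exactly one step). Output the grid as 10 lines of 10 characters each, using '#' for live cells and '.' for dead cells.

Simulating step by step:
Generation 0 (given above): 47 live cells
Generation 1: 40 live cells
(generation 1 grid is the final answer)

Answer: ..#...###.
.#.##.#...
..##...###
####......
...###.#.#
.#.....#.#
....##....
....####..
..#..#....
.#######..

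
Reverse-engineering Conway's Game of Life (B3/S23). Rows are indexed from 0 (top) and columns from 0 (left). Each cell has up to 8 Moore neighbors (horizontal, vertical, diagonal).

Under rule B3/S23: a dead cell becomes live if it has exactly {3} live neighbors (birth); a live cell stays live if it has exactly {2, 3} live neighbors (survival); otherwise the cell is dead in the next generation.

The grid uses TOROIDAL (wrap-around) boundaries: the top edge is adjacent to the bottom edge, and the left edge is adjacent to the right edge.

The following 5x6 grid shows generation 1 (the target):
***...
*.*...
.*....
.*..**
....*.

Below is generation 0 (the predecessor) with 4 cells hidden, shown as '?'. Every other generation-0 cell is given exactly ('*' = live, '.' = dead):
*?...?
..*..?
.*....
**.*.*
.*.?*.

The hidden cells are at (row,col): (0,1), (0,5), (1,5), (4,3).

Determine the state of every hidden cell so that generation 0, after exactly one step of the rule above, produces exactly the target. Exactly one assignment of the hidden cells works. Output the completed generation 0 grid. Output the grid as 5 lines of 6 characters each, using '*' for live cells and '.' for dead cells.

Answer: **....
..*...
.*....
**.*.*
.*..*.

Derivation:
Hidden generation-0 cells (in order): (0,1), (0,5), (1,5), (4,3).
A hidden cell only influences target cells in its own 3x3 neighborhood. Try each of the 2^4 = 16 assignments, step the completed generation 0 forward once under B3/S23, and compare with the target:
  (0,1)=. (0,5)=. (1,5)=. (4,3)=. -> step gives (0,0)='.' but target has '*' -> reject
  (0,1)=. (0,5)=. (1,5)=. (4,3)=* -> step gives (0,0)='.' but target has '*' -> reject
  (0,1)=. (0,5)=. (1,5)=* (4,3)=. -> step gives (0,2)='.' but target has '*' -> reject
  (0,1)=. (0,5)=. (1,5)=* (4,3)=* -> step gives (0,3)='*' but target has '.' -> reject
  (0,1)=. (0,5)=* (1,5)=. (4,3)=. -> step gives (0,2)='.' but target has '*' -> reject
  (0,1)=. (0,5)=* (1,5)=. (4,3)=* -> step gives (0,3)='*' but target has '.' -> reject
  (0,1)=. (0,5)=* (1,5)=* (4,3)=. -> step gives (0,2)='.' but target has '*' -> reject
  (0,1)=. (0,5)=* (1,5)=* (4,3)=* -> step gives (0,3)='*' but target has '.' -> reject
  (0,1)=* (0,5)=. (1,5)=. (4,3)=. -> step reproduces the target at every cell -> ACCEPT
  (0,1)=* (0,5)=. (1,5)=. (4,3)=* -> step gives (0,2)='.' but target has '*' -> reject
  (0,1)=* (0,5)=. (1,5)=* (4,3)=. -> step gives (0,5)='*' but target has '.' -> reject
  (0,1)=* (0,5)=. (1,5)=* (4,3)=* -> step gives (0,2)='.' but target has '*' -> reject
  (0,1)=* (0,5)=* (1,5)=. (4,3)=. -> step gives (0,5)='*' but target has '.' -> reject
  (0,1)=* (0,5)=* (1,5)=. (4,3)=* -> step gives (0,2)='.' but target has '*' -> reject
  (0,1)=* (0,5)=* (1,5)=* (4,3)=. -> step gives (0,0)='.' but target has '*' -> reject
  (0,1)=* (0,5)=* (1,5)=* (4,3)=* -> step gives (0,0)='.' but target has '*' -> reject
Unique solution: (0,1)=live, (0,5)=dead, (1,5)=dead, (4,3)=dead.
Check: live-neighbor counts of every cell in the completed generation 0:
233212
342101
434222
434132
644224
Applying B3/S23 to generation 0 with these counts gives:
***...
*.*...
.*....
.*..**
....*.
which matches the target exactly.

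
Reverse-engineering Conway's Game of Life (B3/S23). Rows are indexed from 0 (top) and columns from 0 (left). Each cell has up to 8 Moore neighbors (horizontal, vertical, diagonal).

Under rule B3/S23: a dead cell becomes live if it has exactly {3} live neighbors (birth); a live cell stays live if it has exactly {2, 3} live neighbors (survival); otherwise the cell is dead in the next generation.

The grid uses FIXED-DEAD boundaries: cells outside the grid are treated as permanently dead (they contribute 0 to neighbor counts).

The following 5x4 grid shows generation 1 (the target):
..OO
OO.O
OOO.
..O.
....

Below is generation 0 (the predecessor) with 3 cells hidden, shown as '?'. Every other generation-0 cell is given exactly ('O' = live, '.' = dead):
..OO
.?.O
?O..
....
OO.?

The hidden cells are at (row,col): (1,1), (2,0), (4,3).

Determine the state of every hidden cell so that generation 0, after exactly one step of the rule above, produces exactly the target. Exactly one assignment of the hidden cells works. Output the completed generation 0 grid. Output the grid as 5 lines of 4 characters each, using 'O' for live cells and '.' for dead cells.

Answer: ..OO
.O.O
OO..
....
OO.O

Derivation:
Hidden generation-0 cells (in order): (1,1), (2,0), (4,3).
A hidden cell only influences target cells in its own 3x3 neighborhood. Try each of the 2^3 = 8 assignments, step the completed generation 0 forward once under B3/S23, and compare with the target:
  (1,1)=. (2,0)=. (4,3)=. -> step gives (1,0)='.' but target has 'O' -> reject
  (1,1)=. (2,0)=. (4,3)=O -> step gives (1,0)='.' but target has 'O' -> reject
  (1,1)=. (2,0)=O (4,3)=. -> step gives (1,0)='.' but target has 'O' -> reject
  (1,1)=. (2,0)=O (4,3)=O -> step gives (1,0)='.' but target has 'O' -> reject
  (1,1)=O (2,0)=. (4,3)=. -> step gives (1,0)='.' but target has 'O' -> reject
  (1,1)=O (2,0)=. (4,3)=O -> step gives (1,0)='.' but target has 'O' -> reject
  (1,1)=O (2,0)=O (4,3)=. -> step gives (3,2)='.' but target has 'O' -> reject
  (1,1)=O (2,0)=O (4,3)=O -> step reproduces the target at every cell -> ACCEPT
Unique solution: (1,1)=live, (2,0)=live, (4,3)=live.
Check: live-neighbor counts of every cell in the completed generation 0:
1232
3352
2231
4431
1120
Applying B3/S23 to generation 0 with these counts gives:
..OO
OO.O
OOO.
..O.
....
which matches the target exactly.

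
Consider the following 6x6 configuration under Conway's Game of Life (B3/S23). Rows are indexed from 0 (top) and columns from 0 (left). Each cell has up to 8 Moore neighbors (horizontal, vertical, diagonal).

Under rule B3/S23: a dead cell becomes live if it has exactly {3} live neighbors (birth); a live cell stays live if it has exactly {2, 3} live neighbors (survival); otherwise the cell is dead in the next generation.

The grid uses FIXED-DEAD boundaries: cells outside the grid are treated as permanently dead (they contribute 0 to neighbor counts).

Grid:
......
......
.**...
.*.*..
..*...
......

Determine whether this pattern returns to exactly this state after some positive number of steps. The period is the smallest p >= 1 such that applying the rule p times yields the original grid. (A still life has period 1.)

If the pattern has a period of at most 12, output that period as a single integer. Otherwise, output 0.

Simulating and comparing each generation to the original:
Gen 0 (original, given above): 5 live cells
Gen 1: 5 live cells, MATCHES original -> period = 1

Answer: 1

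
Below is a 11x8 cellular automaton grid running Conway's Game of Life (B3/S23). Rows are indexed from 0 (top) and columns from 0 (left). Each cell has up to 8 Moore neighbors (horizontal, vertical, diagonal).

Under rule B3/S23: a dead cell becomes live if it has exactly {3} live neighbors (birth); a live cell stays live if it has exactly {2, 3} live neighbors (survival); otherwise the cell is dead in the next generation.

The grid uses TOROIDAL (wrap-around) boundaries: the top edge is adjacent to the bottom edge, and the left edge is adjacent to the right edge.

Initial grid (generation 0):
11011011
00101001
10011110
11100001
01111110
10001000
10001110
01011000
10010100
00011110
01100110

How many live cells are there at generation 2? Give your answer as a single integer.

Answer: 17

Derivation:
Simulating step by step:
Generation 0 (given above): 44 live cells
Generation 1: 24 live cells
00001000
00100000
00001110
00000000
00001110
10100000
11000001
11110011
00000010
01010001
01000000
Generation 2: 17 live cells
00000000
00011000
00000100
00000000
00000100
10000110
00010010
00100010
00010010
10100000
10100000
Population at generation 2: 17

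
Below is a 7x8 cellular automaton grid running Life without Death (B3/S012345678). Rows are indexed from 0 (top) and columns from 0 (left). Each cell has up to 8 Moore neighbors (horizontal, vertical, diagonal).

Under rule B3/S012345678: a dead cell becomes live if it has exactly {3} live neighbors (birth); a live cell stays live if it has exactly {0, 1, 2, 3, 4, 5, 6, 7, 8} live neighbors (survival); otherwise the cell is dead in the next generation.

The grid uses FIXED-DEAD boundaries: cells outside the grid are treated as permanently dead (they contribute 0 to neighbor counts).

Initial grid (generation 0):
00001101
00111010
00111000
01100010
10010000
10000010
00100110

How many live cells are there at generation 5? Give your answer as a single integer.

Answer: 38

Derivation:
Simulating step by step:
Generation 0 (given above): 20 live cells
Generation 1: 25 live cells
00001111
00111010
00111000
01101010
10110000
11000110
00100110
Generation 2: 32 live cells
00001111
00111011
00111000
01101110
10111010
11011110
01100110
Generation 3: 37 live cells
00001111
00111011
00111001
01101110
10111011
11011111
11110110
Generation 4: 38 live cells
00001111
00111011
00111001
01101110
10111011
11011111
11110111
Generation 5: 38 live cells
00001111
00111011
00111001
01101110
10111011
11011111
11110111
Population at generation 5: 38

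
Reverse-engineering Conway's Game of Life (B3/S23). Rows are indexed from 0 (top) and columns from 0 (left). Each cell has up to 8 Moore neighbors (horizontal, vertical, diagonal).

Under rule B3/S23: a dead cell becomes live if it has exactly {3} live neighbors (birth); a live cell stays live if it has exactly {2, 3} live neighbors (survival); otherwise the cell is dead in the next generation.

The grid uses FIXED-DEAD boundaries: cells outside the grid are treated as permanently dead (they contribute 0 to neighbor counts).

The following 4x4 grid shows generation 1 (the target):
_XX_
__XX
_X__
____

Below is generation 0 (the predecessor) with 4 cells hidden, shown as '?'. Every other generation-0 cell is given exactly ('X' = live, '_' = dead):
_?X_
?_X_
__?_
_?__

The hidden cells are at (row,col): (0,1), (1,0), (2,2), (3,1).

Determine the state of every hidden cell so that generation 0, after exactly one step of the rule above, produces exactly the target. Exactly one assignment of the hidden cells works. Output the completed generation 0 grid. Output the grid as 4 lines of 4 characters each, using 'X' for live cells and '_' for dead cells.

Hidden generation-0 cells (in order): (0,1), (1,0), (2,2), (3,1).
A hidden cell only influences target cells in its own 3x3 neighborhood. Try each of the 2^4 = 16 assignments, step the completed generation 0 forward once under B3/S23, and compare with the target:
  (0,1)=_ (1,0)=_ (2,2)=_ (3,1)=_ -> step gives (0,1)='_' but target has 'X' -> reject
  (0,1)=_ (1,0)=_ (2,2)=_ (3,1)=X -> step gives (0,1)='_' but target has 'X' -> reject
  (0,1)=_ (1,0)=_ (2,2)=X (3,1)=_ -> step gives (0,1)='_' but target has 'X' -> reject
  (0,1)=_ (1,0)=_ (2,2)=X (3,1)=X -> step gives (0,1)='_' but target has 'X' -> reject
  (0,1)=_ (1,0)=X (2,2)=_ (3,1)=_ -> step gives (0,2)='_' but target has 'X' -> reject
  (0,1)=_ (1,0)=X (2,2)=_ (3,1)=X -> step gives (0,2)='_' but target has 'X' -> reject
  (0,1)=_ (1,0)=X (2,2)=X (3,1)=_ -> step gives (0,2)='_' but target has 'X' -> reject
  (0,1)=_ (1,0)=X (2,2)=X (3,1)=X -> step gives (0,2)='_' but target has 'X' -> reject
  (0,1)=X (1,0)=_ (2,2)=_ (3,1)=_ -> step gives (1,1)='X' but target has '_' -> reject
  (0,1)=X (1,0)=_ (2,2)=_ (3,1)=X -> step gives (1,1)='X' but target has '_' -> reject
  (0,1)=X (1,0)=_ (2,2)=X (3,1)=_ -> step gives (2,1)='_' but target has 'X' -> reject
  (0,1)=X (1,0)=_ (2,2)=X (3,1)=X -> step gives (2,2)='X' but target has '_' -> reject
  (0,1)=X (1,0)=X (2,2)=_ (3,1)=_ -> step gives (1,3)='_' but target has 'X' -> reject
  (0,1)=X (1,0)=X (2,2)=_ (3,1)=X -> step gives (1,3)='_' but target has 'X' -> reject
  (0,1)=X (1,0)=X (2,2)=X (3,1)=_ -> step reproduces the target at every cell -> ACCEPT
  (0,1)=X (1,0)=X (2,2)=X (3,1)=X -> step gives (2,1)='_' but target has 'X' -> reject
Unique solution: (0,1)=live, (1,0)=live, (2,2)=live, (3,1)=dead.
Check: live-neighbor counts of every cell in the completed generation 0:
2322
1533
1312
0111
Applying B3/S23 to generation 0 with these counts gives:
_XX_
__XX
_X__
____
which matches the target exactly.

Answer: _XX_
X_X_
__X_
____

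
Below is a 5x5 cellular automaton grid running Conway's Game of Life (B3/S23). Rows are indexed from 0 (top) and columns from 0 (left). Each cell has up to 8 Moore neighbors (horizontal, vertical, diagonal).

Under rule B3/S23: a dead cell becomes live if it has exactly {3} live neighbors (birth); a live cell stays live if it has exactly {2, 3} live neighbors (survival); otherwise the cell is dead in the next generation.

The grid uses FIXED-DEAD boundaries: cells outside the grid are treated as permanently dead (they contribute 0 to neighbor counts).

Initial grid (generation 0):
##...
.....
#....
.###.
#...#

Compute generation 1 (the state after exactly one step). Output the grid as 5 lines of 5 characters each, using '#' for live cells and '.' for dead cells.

Answer: .....
##...
.##..
####.
.###.

Derivation:
Simulating step by step:
Generation 0 (given above): 8 live cells
Generation 1: 11 live cells
(generation 1 grid is the final answer)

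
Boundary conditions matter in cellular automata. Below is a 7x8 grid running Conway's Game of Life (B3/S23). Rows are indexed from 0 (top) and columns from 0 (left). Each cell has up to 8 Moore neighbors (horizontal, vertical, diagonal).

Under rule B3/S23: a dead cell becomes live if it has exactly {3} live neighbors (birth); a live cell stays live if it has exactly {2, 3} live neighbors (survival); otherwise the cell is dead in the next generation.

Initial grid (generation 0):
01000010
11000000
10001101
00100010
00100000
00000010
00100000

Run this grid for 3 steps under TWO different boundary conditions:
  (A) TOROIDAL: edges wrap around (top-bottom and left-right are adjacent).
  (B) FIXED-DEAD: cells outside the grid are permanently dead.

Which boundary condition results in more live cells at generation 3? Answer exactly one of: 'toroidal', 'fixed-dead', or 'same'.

Answer: toroidal

Derivation:
Under TOROIDAL boundary, generation 3:
10100000
10010000
01111100
00000100
00000100
00000000
11100000
Population = 14

Under FIXED-DEAD boundary, generation 3:
00000000
10000010
00001001
00000110
00000100
00000000
00000000
Population = 7

Comparison: toroidal=14, fixed-dead=7 -> toroidal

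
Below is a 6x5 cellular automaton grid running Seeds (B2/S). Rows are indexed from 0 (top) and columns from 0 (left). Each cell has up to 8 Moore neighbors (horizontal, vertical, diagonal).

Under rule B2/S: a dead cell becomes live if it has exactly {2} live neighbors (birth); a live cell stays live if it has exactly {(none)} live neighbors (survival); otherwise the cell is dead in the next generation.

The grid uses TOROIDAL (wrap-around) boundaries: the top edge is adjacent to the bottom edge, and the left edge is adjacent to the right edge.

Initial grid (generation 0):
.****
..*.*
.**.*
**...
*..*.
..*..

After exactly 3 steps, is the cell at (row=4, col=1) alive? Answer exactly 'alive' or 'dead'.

Answer: dead

Derivation:
Simulating step by step:
Generation 0 (given above): 14 live cells
Generation 1: 0 live cells
.....
.....
.....
.....
.....
.....
Generation 2: 0 live cells
.....
.....
.....
.....
.....
.....
Generation 3: 0 live cells
.....
.....
.....
.....
.....
.....

Cell (4,1) at generation 3: 0 -> dead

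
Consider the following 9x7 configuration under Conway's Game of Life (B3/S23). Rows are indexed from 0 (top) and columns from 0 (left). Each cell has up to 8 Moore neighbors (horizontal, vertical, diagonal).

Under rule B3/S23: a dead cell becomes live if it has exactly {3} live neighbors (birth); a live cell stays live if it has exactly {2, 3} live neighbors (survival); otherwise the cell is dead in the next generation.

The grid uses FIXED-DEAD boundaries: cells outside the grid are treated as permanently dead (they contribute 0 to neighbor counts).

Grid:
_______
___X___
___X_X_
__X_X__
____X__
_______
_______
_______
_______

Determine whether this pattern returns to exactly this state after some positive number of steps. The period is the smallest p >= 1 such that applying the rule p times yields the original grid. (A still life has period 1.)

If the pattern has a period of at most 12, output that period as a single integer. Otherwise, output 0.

Simulating and comparing each generation to the original:
Gen 0 (original, given above): 6 live cells
Gen 1: 6 live cells, differs from original
Gen 2: 6 live cells, MATCHES original -> period = 2

Answer: 2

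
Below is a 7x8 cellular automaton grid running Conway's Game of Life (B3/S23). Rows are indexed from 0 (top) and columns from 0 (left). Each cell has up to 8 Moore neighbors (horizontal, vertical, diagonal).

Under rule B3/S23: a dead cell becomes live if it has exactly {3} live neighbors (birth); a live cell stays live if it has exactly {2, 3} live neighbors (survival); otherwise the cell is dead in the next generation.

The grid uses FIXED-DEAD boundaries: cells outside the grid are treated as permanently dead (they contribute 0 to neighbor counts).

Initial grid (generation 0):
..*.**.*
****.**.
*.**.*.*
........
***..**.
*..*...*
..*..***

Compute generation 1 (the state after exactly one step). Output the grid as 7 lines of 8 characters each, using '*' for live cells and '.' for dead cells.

Answer: ..*.**..
*......*
*..*.*..
*..***..
***...*.
*..**..*
......**

Derivation:
Simulating step by step:
Generation 0 (given above): 27 live cells
Generation 1: 22 live cells
(generation 1 grid is the final answer)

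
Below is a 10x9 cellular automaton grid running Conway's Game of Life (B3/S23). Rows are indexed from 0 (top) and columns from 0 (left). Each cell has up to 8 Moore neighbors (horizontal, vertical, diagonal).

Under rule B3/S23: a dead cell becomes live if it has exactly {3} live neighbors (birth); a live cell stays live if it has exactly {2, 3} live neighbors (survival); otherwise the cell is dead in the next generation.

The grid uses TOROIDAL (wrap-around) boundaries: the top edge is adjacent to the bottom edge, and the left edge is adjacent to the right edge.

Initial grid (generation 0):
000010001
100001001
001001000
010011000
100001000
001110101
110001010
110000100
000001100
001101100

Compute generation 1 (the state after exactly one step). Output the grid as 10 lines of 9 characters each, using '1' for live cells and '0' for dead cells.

Simulating step by step:
Generation 0 (given above): 30 live cells
Generation 1: 43 live cells
(generation 1 grid is the final answer)

Answer: 100110111
100011001
110001100
010011100
111000100
001110111
000111010
110000011
011010010
000100110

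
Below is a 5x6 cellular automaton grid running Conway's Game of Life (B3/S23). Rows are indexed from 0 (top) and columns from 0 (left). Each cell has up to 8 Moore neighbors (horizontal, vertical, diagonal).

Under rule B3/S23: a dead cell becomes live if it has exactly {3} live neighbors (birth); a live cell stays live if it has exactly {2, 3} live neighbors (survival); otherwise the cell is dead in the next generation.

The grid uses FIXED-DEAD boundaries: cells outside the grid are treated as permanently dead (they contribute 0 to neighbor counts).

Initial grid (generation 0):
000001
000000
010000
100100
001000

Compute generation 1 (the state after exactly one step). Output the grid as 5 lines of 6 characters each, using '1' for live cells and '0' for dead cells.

Answer: 000000
000000
000000
011000
000000

Derivation:
Simulating step by step:
Generation 0 (given above): 5 live cells
Generation 1: 2 live cells
(generation 1 grid is the final answer)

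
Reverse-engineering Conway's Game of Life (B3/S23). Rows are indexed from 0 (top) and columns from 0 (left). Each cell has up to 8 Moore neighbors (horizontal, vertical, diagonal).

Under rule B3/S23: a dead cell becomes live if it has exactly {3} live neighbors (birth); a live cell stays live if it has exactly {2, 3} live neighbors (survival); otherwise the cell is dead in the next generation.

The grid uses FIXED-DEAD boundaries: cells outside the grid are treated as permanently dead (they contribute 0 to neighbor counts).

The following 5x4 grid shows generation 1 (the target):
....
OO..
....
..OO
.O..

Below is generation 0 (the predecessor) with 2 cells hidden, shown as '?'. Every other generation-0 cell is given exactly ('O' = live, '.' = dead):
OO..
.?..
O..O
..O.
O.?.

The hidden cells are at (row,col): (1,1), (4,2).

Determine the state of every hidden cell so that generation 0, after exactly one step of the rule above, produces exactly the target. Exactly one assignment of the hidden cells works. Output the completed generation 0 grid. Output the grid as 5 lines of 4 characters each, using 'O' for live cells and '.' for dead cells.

Hidden generation-0 cells (in order): (1,1), (4,2).
A hidden cell only influences target cells in its own 3x3 neighborhood. Try each of the 2^2 = 4 assignments, step the completed generation 0 forward once under B3/S23, and compare with the target:
  (1,1)=. (4,2)=. -> step gives (3,1)='O' but target has '.' -> reject
  (1,1)=. (4,2)=O -> step reproduces the target at every cell -> ACCEPT
  (1,1)=O (4,2)=. -> step gives (0,0)='O' but target has '.' -> reject
  (1,1)=O (4,2)=O -> step gives (0,0)='O' but target has '.' -> reject
Unique solution: (1,1)=dead, (4,2)=live.
Check: live-neighbor counts of every cell in the completed generation 0:
1110
3321
0221
2423
0312
Applying B3/S23 to generation 0 with these counts gives:
....
OO..
....
..OO
.O..
which matches the target exactly.

Answer: OO..
....
O..O
..O.
O.O.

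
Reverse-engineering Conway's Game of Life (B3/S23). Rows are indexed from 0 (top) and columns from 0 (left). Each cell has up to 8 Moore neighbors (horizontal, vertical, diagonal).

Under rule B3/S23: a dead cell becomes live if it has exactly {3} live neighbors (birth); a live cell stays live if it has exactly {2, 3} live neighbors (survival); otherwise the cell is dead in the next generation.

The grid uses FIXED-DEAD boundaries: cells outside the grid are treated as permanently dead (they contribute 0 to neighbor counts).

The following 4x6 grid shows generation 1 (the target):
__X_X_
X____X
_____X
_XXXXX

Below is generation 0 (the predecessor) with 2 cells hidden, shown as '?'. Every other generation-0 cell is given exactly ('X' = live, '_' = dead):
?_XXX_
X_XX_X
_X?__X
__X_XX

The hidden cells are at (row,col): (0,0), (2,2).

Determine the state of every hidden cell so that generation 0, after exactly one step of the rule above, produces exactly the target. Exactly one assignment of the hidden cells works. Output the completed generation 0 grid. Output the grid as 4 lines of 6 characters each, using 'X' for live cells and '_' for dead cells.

Answer: X_XXX_
X_XX_X
_XX__X
__X_XX

Derivation:
Hidden generation-0 cells (in order): (0,0), (2,2).
A hidden cell only influences target cells in its own 3x3 neighborhood. Try each of the 2^2 = 4 assignments, step the completed generation 0 forward once under B3/S23, and compare with the target:
  (0,0)=_ (2,2)=_ -> step gives (0,1)='X' but target has '_' -> reject
  (0,0)=_ (2,2)=X -> step gives (0,1)='X' but target has '_' -> reject
  (0,0)=X (2,2)=_ -> step gives (2,1)='X' but target has '_' -> reject
  (0,0)=X (2,2)=X -> step reproduces the target at every cell -> ACCEPT
Unique solution: (0,0)=live, (2,2)=live.
Check: live-neighbor counts of every cell in the completed generation 0:
143432
265552
244553
132322
Applying B3/S23 to generation 0 with these counts gives:
__X_X_
X____X
_____X
_XXXXX
which matches the target exactly.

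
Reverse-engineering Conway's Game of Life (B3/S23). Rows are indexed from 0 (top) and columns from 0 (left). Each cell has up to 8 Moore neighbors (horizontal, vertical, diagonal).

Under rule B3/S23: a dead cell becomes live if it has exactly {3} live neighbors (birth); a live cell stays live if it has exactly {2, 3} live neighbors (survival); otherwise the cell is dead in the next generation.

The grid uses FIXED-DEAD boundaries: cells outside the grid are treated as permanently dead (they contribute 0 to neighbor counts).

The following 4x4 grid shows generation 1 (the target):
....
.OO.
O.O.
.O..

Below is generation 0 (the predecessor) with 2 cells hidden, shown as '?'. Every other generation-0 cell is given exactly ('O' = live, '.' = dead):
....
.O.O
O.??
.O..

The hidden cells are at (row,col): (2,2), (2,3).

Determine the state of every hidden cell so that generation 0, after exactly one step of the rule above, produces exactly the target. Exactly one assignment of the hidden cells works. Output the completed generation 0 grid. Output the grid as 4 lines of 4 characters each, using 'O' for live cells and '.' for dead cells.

Hidden generation-0 cells (in order): (2,2), (2,3).
A hidden cell only influences target cells in its own 3x3 neighborhood. Try each of the 2^2 = 4 assignments, step the completed generation 0 forward once under B3/S23, and compare with the target:
  (2,2)=. (2,3)=. -> step gives (1,1)='.' but target has 'O' -> reject
  (2,2)=. (2,3)=O -> step gives (1,1)='.' but target has 'O' -> reject
  (2,2)=O (2,3)=. -> step reproduces the target at every cell -> ACCEPT
  (2,2)=O (2,3)=O -> step gives (1,2)='.' but target has 'O' -> reject
Unique solution: (2,2)=live, (2,3)=dead.
Check: live-neighbor counts of every cell in the completed generation 0:
1121
2231
2432
2221
Applying B3/S23 to generation 0 with these counts gives:
....
.OO.
O.O.
.O..
which matches the target exactly.

Answer: ....
.O.O
O.O.
.O..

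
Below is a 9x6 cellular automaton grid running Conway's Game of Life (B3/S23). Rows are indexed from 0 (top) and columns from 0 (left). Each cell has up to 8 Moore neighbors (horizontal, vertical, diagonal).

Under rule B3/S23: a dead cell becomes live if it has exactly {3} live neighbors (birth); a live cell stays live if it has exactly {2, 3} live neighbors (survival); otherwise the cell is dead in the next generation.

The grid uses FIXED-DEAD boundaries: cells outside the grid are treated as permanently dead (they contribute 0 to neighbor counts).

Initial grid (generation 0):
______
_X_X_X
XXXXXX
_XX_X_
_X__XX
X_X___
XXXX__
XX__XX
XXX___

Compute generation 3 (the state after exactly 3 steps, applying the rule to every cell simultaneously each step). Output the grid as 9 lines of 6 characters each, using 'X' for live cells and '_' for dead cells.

Simulating step by step:
Generation 0 (given above): 28 live cells
Generation 1: 16 live cells
______
XX_X_X
X____X
______
X___XX
X___X_
___XX_
____X_
X_X___
Generation 2: 14 live cells
______
XX__X_
XX__X_
____XX
____XX
______
___XXX
____X_
______
Generation 3: 16 live cells
(generation 3 grid is the final answer)

Answer: ______
XX____
XX_XX_
___X__
____XX
___X__
___XXX
___XXX
______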